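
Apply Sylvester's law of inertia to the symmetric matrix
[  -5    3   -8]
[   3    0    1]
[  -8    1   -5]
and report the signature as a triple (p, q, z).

Answer: (1, 2, 0)

Derivation:
step 0: pivot -5 → sign −
step 1: pivot 9/5 → sign +
step 2: pivot -2/9 → sign −
signature = (1, 2, 0)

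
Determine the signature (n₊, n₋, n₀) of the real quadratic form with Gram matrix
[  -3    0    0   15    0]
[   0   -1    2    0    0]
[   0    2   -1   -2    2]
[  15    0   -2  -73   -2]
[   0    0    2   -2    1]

step 0: pivot -3 → sign −
step 1: pivot -1 → sign −
step 2: pivot 3 → sign +
step 3: pivot 2/3 → sign +
step 4: pivot -1 → sign −
signature = (2, 3, 0)

Answer: (2, 3, 0)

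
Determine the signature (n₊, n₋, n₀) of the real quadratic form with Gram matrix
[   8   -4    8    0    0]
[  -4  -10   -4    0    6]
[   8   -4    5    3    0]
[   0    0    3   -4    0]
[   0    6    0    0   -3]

step 0: pivot 8 → sign +
step 1: pivot -12 → sign −
step 2: pivot -3 → sign −
step 3: pivot -1 → sign −
step 4: row/col 4 already zero → sign 0
signature = (1, 3, 1)

Answer: (1, 3, 1)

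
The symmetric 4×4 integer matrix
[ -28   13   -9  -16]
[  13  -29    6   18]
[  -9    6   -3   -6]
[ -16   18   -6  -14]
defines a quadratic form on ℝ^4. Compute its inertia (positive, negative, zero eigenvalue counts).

step 0: pivot -28 → sign −
step 1: pivot -643/28 → sign −
step 2: pivot 24/643 → sign +
step 3: row/col 3 already zero → sign 0
signature = (1, 2, 1)

Answer: (1, 2, 1)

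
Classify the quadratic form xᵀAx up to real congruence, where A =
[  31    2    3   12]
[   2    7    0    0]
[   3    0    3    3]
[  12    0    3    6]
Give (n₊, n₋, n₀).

step 0: pivot 31 → sign +
step 1: pivot 213/31 → sign +
step 2: pivot 192/71 → sign +
step 3: pivot 3/64 → sign +
signature = (4, 0, 0)

Answer: (4, 0, 0)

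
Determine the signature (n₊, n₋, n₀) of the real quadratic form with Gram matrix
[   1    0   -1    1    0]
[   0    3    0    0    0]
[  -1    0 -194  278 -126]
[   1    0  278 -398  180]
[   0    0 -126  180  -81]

Answer: (3, 1, 1)

Derivation:
step 0: pivot 1 → sign +
step 1: pivot 3 → sign +
step 2: pivot -195 → sign −
step 3: pivot 12/65 → sign +
step 4: row/col 4 already zero → sign 0
signature = (3, 1, 1)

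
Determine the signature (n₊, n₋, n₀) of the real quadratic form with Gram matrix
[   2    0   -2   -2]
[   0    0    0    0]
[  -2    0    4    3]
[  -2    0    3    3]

Answer: (3, 0, 1)

Derivation:
step 0: pivot 2 → sign +
step 1: pivot 2 → sign +
step 2: pivot 1/2 → sign +
step 3: row/col 3 already zero → sign 0
signature = (3, 0, 1)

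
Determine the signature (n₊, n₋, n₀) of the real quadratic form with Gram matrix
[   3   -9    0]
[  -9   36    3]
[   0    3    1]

step 0: pivot 3 → sign +
step 1: pivot 9 → sign +
step 2: row/col 2 already zero → sign 0
signature = (2, 0, 1)

Answer: (2, 0, 1)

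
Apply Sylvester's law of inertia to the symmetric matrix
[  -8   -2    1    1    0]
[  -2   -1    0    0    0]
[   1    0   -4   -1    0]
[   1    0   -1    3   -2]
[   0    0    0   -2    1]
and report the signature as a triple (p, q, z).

Answer: (1, 4, 0)

Derivation:
step 0: pivot -8 → sign −
step 1: pivot -1/2 → sign −
step 2: pivot -15/4 → sign −
step 3: pivot 17/5 → sign +
step 4: pivot -3/17 → sign −
signature = (1, 4, 0)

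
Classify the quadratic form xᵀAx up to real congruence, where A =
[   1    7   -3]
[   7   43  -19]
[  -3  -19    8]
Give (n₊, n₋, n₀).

step 0: pivot 1 → sign +
step 1: pivot -6 → sign −
step 2: pivot -1/3 → sign −
signature = (1, 2, 0)

Answer: (1, 2, 0)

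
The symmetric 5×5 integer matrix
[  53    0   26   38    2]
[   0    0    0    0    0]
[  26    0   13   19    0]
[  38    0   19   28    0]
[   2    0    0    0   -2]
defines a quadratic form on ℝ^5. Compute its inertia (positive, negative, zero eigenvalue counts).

step 0: pivot 53 → sign +
step 1: pivot 13/53 → sign +
step 2: pivot 3/13 → sign +
step 3: pivot -6 → sign −
step 4: row/col 4 already zero → sign 0
signature = (3, 1, 1)

Answer: (3, 1, 1)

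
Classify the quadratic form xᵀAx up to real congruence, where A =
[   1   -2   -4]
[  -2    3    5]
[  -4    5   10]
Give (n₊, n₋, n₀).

Answer: (2, 1, 0)

Derivation:
step 0: pivot 1 → sign +
step 1: pivot -1 → sign −
step 2: pivot 3 → sign +
signature = (2, 1, 0)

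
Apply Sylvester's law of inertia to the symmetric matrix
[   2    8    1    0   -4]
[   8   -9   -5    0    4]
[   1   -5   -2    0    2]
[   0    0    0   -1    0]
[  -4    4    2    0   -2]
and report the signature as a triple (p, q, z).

step 0: pivot 2 → sign +
step 1: pivot -41 → sign −
step 2: pivot -43/82 → sign −
step 3: pivot -1 → sign −
step 4: pivot 2/43 → sign +
signature = (2, 3, 0)

Answer: (2, 3, 0)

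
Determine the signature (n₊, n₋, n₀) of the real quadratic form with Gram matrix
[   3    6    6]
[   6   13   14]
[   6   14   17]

Answer: (3, 0, 0)

Derivation:
step 0: pivot 3 → sign +
step 1: pivot 1 → sign +
step 2: pivot 1 → sign +
signature = (3, 0, 0)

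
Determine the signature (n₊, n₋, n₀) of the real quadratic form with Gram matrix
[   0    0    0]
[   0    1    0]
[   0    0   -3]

step 0: pivot 1 → sign +
step 1: pivot -3 → sign −
step 2: row/col 2 already zero → sign 0
signature = (1, 1, 1)

Answer: (1, 1, 1)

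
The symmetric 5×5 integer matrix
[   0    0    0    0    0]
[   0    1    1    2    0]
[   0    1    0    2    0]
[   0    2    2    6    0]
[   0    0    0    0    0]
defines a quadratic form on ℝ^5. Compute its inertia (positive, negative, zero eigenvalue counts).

step 0: pivot 1 → sign +
step 1: pivot -1 → sign −
step 2: pivot 2 → sign +
step 3: row/col 3 already zero → sign 0
step 4: row/col 4 already zero → sign 0
signature = (2, 1, 2)

Answer: (2, 1, 2)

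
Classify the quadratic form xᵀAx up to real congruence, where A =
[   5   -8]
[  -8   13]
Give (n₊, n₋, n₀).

step 0: pivot 5 → sign +
step 1: pivot 1/5 → sign +
signature = (2, 0, 0)

Answer: (2, 0, 0)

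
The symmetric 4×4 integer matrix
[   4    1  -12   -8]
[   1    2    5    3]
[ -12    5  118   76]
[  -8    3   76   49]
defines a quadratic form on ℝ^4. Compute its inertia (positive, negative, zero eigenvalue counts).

step 0: pivot 4 → sign +
step 1: pivot 7/4 → sign +
step 2: pivot 318/7 → sign +
step 3: pivot 1/53 → sign +
signature = (4, 0, 0)

Answer: (4, 0, 0)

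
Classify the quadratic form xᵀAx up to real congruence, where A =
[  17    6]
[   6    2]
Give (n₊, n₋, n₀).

Answer: (1, 1, 0)

Derivation:
step 0: pivot 17 → sign +
step 1: pivot -2/17 → sign −
signature = (1, 1, 0)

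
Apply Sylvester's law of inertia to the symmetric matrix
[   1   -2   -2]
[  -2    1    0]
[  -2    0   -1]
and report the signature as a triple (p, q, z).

Answer: (2, 1, 0)

Derivation:
step 0: pivot 1 → sign +
step 1: pivot -3 → sign −
step 2: pivot 1/3 → sign +
signature = (2, 1, 0)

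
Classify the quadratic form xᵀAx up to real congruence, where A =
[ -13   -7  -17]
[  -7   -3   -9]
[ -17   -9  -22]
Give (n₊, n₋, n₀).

step 0: pivot -13 → sign −
step 1: pivot 10/13 → sign +
step 2: pivot 1/5 → sign +
signature = (2, 1, 0)

Answer: (2, 1, 0)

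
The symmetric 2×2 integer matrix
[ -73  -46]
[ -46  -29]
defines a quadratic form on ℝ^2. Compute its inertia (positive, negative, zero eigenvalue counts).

Answer: (0, 2, 0)

Derivation:
step 0: pivot -73 → sign −
step 1: pivot -1/73 → sign −
signature = (0, 2, 0)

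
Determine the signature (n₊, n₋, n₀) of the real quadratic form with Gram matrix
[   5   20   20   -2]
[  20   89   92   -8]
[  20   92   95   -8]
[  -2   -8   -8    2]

Answer: (3, 1, 0)

Derivation:
step 0: pivot 5 → sign +
step 1: pivot 9 → sign +
step 2: pivot -1 → sign −
step 3: pivot 6/5 → sign +
signature = (3, 1, 0)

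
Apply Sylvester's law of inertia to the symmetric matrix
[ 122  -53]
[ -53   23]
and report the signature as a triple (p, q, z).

step 0: pivot 122 → sign +
step 1: pivot -3/122 → sign −
signature = (1, 1, 0)

Answer: (1, 1, 0)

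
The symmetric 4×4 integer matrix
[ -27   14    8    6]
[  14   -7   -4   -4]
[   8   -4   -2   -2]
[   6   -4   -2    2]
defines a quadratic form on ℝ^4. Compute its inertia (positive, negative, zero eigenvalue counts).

Answer: (2, 1, 1)

Derivation:
step 0: pivot -27 → sign −
step 1: pivot 7/27 → sign +
step 2: pivot 2/7 → sign +
step 3: row/col 3 already zero → sign 0
signature = (2, 1, 1)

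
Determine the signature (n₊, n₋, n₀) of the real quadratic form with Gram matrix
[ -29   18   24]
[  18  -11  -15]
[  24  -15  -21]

step 0: pivot -29 → sign −
step 1: pivot 5/29 → sign +
step 2: pivot -6/5 → sign −
signature = (1, 2, 0)

Answer: (1, 2, 0)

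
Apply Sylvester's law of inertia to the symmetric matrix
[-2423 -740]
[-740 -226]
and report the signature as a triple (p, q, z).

Answer: (1, 1, 0)

Derivation:
step 0: pivot -2423 → sign −
step 1: pivot 2/2423 → sign +
signature = (1, 1, 0)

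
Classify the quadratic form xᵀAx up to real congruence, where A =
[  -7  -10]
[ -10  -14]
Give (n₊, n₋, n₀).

step 0: pivot -7 → sign −
step 1: pivot 2/7 → sign +
signature = (1, 1, 0)

Answer: (1, 1, 0)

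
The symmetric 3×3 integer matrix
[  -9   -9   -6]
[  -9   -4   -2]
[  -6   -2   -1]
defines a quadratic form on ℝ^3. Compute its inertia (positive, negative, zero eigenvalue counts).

step 0: pivot -9 → sign −
step 1: pivot 5 → sign +
step 2: pivot -1/5 → sign −
signature = (1, 2, 0)

Answer: (1, 2, 0)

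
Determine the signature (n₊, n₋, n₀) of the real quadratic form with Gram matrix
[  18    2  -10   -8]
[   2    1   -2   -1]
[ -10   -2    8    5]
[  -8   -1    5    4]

Answer: (4, 0, 0)

Derivation:
step 0: pivot 18 → sign +
step 1: pivot 7/9 → sign +
step 2: pivot 10/7 → sign +
step 3: pivot 3/10 → sign +
signature = (4, 0, 0)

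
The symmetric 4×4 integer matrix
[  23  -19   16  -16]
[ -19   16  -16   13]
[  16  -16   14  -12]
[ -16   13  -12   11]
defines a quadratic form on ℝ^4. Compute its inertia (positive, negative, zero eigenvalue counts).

Answer: (3, 1, 0)

Derivation:
step 0: pivot 23 → sign +
step 1: pivot 7/23 → sign +
step 2: pivot -158/7 → sign −
step 3: pivot 6/79 → sign +
signature = (3, 1, 0)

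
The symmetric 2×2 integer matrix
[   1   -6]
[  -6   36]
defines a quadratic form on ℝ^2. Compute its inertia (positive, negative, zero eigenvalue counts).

step 0: pivot 1 → sign +
step 1: row/col 1 already zero → sign 0
signature = (1, 0, 1)

Answer: (1, 0, 1)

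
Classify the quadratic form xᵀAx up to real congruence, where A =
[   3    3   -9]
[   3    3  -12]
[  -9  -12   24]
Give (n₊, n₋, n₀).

step 0: pivot 3 → sign +
step 1: pivot -3 → sign −
step 2: pivot 3 → sign +
signature = (2, 1, 0)

Answer: (2, 1, 0)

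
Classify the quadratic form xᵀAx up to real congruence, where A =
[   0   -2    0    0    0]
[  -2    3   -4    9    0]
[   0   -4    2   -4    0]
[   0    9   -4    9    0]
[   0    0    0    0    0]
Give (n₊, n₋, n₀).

Answer: (3, 1, 1)

Derivation:
step 0: pivot 3 → sign +
step 1: pivot -4/3 → sign −
step 2: pivot 2 → sign +
step 3: pivot 1 → sign +
step 4: row/col 4 already zero → sign 0
signature = (3, 1, 1)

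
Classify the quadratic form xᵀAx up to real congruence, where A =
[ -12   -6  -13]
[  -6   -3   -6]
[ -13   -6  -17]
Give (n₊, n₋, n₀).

Answer: (1, 2, 0)

Derivation:
step 0: pivot -12 → sign −
step 1: pivot -35/12 → sign −
step 2: pivot 3/35 → sign +
signature = (1, 2, 0)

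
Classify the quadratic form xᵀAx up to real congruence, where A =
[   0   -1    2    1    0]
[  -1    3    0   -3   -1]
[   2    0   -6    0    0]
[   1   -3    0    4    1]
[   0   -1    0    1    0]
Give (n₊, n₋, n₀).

Answer: (3, 2, 0)

Derivation:
step 0: pivot 3 → sign +
step 1: pivot -1/3 → sign −
step 2: pivot 6 → sign +
step 3: pivot 1 → sign +
step 4: pivot -2/3 → sign −
signature = (3, 2, 0)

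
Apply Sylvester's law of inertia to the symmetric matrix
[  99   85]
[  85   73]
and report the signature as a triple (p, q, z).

Answer: (2, 0, 0)

Derivation:
step 0: pivot 99 → sign +
step 1: pivot 2/99 → sign +
signature = (2, 0, 0)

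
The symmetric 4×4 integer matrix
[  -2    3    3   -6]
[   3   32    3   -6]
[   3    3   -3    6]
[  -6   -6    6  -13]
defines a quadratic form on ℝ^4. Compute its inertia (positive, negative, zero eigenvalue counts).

step 0: pivot -2 → sign −
step 1: pivot 73/2 → sign +
step 2: pivot -3/73 → sign −
step 3: pivot -1 → sign −
signature = (1, 3, 0)

Answer: (1, 3, 0)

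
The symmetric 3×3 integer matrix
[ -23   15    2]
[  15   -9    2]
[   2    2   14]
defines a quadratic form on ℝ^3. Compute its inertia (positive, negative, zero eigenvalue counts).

Answer: (2, 1, 0)

Derivation:
step 0: pivot -23 → sign −
step 1: pivot 18/23 → sign +
step 2: pivot 2/9 → sign +
signature = (2, 1, 0)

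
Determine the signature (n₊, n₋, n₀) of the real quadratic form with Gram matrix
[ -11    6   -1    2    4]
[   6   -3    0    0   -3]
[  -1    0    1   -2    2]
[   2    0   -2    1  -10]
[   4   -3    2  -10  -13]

Answer: (1, 3, 1)

Derivation:
step 0: pivot -11 → sign −
step 1: pivot 3/11 → sign +
step 2: pivot -3 → sign −
step 3: pivot -2 → sign −
step 4: row/col 4 already zero → sign 0
signature = (1, 3, 1)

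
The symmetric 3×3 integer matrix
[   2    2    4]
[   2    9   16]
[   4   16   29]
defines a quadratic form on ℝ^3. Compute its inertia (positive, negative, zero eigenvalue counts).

step 0: pivot 2 → sign +
step 1: pivot 7 → sign +
step 2: pivot 3/7 → sign +
signature = (3, 0, 0)

Answer: (3, 0, 0)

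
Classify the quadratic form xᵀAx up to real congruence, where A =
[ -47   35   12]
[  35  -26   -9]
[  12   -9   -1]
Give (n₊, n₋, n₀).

Answer: (2, 1, 0)

Derivation:
step 0: pivot -47 → sign −
step 1: pivot 3/47 → sign +
step 2: pivot 2 → sign +
signature = (2, 1, 0)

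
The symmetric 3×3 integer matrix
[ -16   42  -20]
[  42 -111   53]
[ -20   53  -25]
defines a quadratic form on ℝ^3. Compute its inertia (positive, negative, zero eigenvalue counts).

step 0: pivot -16 → sign −
step 1: pivot -3/4 → sign −
step 2: pivot 1/3 → sign +
signature = (1, 2, 0)

Answer: (1, 2, 0)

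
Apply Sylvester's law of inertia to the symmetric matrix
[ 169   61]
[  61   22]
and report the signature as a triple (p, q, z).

Answer: (1, 1, 0)

Derivation:
step 0: pivot 169 → sign +
step 1: pivot -3/169 → sign −
signature = (1, 1, 0)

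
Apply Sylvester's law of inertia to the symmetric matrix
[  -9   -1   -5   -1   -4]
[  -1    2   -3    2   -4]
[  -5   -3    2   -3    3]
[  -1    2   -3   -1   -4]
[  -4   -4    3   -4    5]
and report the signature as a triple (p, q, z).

step 0: pivot -9 → sign −
step 1: pivot 19/9 → sign +
step 2: pivot 37/19 → sign +
step 3: pivot -3 → sign −
step 4: pivot 6/37 → sign +
signature = (3, 2, 0)

Answer: (3, 2, 0)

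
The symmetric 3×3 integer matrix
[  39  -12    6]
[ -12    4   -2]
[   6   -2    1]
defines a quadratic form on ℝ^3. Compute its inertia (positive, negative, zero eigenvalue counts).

step 0: pivot 39 → sign +
step 1: pivot 4/13 → sign +
step 2: row/col 2 already zero → sign 0
signature = (2, 0, 1)

Answer: (2, 0, 1)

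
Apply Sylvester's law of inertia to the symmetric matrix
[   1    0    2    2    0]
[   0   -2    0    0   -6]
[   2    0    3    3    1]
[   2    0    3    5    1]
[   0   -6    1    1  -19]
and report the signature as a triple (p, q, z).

step 0: pivot 1 → sign +
step 1: pivot -2 → sign −
step 2: pivot -1 → sign −
step 3: pivot 2 → sign +
step 4: row/col 4 already zero → sign 0
signature = (2, 2, 1)

Answer: (2, 2, 1)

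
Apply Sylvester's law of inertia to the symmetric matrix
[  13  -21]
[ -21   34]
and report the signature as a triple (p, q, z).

step 0: pivot 13 → sign +
step 1: pivot 1/13 → sign +
signature = (2, 0, 0)

Answer: (2, 0, 0)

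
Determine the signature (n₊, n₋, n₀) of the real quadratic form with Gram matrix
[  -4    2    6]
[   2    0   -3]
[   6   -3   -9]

step 0: pivot -4 → sign −
step 1: pivot 1 → sign +
step 2: row/col 2 already zero → sign 0
signature = (1, 1, 1)

Answer: (1, 1, 1)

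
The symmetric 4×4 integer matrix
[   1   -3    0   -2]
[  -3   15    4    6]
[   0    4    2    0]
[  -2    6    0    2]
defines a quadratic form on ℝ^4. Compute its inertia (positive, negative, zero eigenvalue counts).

Answer: (2, 2, 0)

Derivation:
step 0: pivot 1 → sign +
step 1: pivot 6 → sign +
step 2: pivot -2/3 → sign −
step 3: pivot -2 → sign −
signature = (2, 2, 0)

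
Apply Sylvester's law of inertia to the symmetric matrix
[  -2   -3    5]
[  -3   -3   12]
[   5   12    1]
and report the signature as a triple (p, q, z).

step 0: pivot -2 → sign −
step 1: pivot 3/2 → sign +
step 2: row/col 2 already zero → sign 0
signature = (1, 1, 1)

Answer: (1, 1, 1)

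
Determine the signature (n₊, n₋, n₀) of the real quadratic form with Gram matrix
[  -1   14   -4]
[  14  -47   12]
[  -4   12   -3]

Answer: (2, 1, 0)

Derivation:
step 0: pivot -1 → sign −
step 1: pivot 149 → sign +
step 2: pivot 1/149 → sign +
signature = (2, 1, 0)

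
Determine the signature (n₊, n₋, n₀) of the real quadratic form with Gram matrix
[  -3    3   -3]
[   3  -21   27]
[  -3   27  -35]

step 0: pivot -3 → sign −
step 1: pivot -18 → sign −
step 2: row/col 2 already zero → sign 0
signature = (0, 2, 1)

Answer: (0, 2, 1)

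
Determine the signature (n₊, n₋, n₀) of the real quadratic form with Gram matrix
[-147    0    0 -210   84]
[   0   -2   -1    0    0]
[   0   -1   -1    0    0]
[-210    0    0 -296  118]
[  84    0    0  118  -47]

Answer: (1, 3, 1)

Derivation:
step 0: pivot -147 → sign −
step 1: pivot -2 → sign −
step 2: pivot -1/2 → sign −
step 3: pivot 4 → sign +
step 4: row/col 4 already zero → sign 0
signature = (1, 3, 1)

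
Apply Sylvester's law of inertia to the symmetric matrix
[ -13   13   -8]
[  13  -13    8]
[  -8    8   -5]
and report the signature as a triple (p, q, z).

Answer: (0, 2, 1)

Derivation:
step 0: pivot -13 → sign −
step 1: pivot -1/13 → sign −
step 2: row/col 2 already zero → sign 0
signature = (0, 2, 1)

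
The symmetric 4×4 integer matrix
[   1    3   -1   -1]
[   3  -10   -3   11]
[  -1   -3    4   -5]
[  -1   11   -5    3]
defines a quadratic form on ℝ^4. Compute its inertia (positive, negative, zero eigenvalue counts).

Answer: (3, 1, 0)

Derivation:
step 0: pivot 1 → sign +
step 1: pivot -19 → sign −
step 2: pivot 3 → sign +
step 3: pivot 6/19 → sign +
signature = (3, 1, 0)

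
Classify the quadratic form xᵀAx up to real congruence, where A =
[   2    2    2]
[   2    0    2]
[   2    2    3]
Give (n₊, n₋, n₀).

Answer: (2, 1, 0)

Derivation:
step 0: pivot 2 → sign +
step 1: pivot -2 → sign −
step 2: pivot 1 → sign +
signature = (2, 1, 0)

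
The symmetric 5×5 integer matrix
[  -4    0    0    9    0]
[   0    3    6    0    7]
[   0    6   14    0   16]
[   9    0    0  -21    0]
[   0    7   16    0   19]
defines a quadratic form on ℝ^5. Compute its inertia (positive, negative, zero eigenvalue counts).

Answer: (3, 2, 0)

Derivation:
step 0: pivot -4 → sign −
step 1: pivot 3 → sign +
step 2: pivot 2 → sign +
step 3: pivot -3/4 → sign −
step 4: pivot 2/3 → sign +
signature = (3, 2, 0)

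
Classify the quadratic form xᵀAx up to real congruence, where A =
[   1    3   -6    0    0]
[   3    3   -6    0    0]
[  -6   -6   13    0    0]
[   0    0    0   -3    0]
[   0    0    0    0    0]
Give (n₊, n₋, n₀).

Answer: (2, 2, 1)

Derivation:
step 0: pivot 1 → sign +
step 1: pivot -6 → sign −
step 2: pivot 1 → sign +
step 3: pivot -3 → sign −
step 4: row/col 4 already zero → sign 0
signature = (2, 2, 1)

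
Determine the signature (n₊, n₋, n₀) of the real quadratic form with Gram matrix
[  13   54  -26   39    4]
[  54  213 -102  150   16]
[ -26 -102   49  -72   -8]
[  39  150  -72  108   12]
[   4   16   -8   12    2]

step 0: pivot 13 → sign +
step 1: pivot -147/13 → sign −
step 2: pivot 9/49 → sign +
step 3: pivot 3 → sign +
step 4: pivot 2/9 → sign +
signature = (4, 1, 0)

Answer: (4, 1, 0)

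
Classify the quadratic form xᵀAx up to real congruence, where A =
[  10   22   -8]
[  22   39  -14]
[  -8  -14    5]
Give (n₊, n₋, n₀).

step 0: pivot 10 → sign +
step 1: pivot -47/5 → sign −
step 2: pivot -1/47 → sign −
signature = (1, 2, 0)

Answer: (1, 2, 0)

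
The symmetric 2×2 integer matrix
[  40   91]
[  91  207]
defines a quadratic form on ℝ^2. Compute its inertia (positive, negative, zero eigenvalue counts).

Answer: (1, 1, 0)

Derivation:
step 0: pivot 40 → sign +
step 1: pivot -1/40 → sign −
signature = (1, 1, 0)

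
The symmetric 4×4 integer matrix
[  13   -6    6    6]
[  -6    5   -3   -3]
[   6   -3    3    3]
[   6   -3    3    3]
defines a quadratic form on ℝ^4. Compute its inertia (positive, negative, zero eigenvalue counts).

Answer: (3, 0, 1)

Derivation:
step 0: pivot 13 → sign +
step 1: pivot 29/13 → sign +
step 2: pivot 6/29 → sign +
step 3: row/col 3 already zero → sign 0
signature = (3, 0, 1)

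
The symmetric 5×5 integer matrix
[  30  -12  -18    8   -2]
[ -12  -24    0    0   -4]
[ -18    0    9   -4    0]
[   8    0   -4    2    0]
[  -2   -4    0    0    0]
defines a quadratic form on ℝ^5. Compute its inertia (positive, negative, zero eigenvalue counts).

step 0: pivot 30 → sign +
step 1: pivot -144/5 → sign −
step 2: pivot 2/9 → sign +
step 3: pivot 2/3 → sign +
step 4: row/col 4 already zero → sign 0
signature = (3, 1, 1)

Answer: (3, 1, 1)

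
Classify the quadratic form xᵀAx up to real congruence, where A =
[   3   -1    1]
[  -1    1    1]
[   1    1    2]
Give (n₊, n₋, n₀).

step 0: pivot 3 → sign +
step 1: pivot 2/3 → sign +
step 2: pivot -1 → sign −
signature = (2, 1, 0)

Answer: (2, 1, 0)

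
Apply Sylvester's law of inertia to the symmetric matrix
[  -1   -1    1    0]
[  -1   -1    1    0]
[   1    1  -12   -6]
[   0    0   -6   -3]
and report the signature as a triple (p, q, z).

Answer: (1, 2, 1)

Derivation:
step 0: pivot -1 → sign −
step 1: pivot -11 → sign −
step 2: pivot 3/11 → sign +
step 3: row/col 3 already zero → sign 0
signature = (1, 2, 1)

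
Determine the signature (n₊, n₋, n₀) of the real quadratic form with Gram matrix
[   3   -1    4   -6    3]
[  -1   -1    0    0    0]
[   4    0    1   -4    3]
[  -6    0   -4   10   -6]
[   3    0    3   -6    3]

Answer: (2, 3, 0)

Derivation:
step 0: pivot 3 → sign +
step 1: pivot -4/3 → sign −
step 2: pivot -3 → sign −
step 3: pivot 7/3 → sign +
step 4: pivot -3/14 → sign −
signature = (2, 3, 0)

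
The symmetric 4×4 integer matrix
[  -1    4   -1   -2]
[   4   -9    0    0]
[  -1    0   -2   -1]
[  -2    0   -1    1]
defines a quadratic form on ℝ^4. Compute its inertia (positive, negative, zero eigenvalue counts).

step 0: pivot -1 → sign −
step 1: pivot 7 → sign +
step 2: pivot -23/7 → sign −
step 3: pivot -6/23 → sign −
signature = (1, 3, 0)

Answer: (1, 3, 0)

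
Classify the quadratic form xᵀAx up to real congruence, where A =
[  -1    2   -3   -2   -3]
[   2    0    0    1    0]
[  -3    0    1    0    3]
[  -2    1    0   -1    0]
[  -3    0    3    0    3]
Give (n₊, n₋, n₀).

step 0: pivot -1 → sign −
step 1: pivot 4 → sign +
step 2: pivot 1 → sign +
step 3: pivot -3/2 → sign −
step 4: row/col 4 already zero → sign 0
signature = (2, 2, 1)

Answer: (2, 2, 1)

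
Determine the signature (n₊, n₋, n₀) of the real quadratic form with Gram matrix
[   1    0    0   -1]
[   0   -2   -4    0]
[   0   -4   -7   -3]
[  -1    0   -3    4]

Answer: (2, 2, 0)

Derivation:
step 0: pivot 1 → sign +
step 1: pivot -2 → sign −
step 2: pivot 1 → sign +
step 3: pivot -6 → sign −
signature = (2, 2, 0)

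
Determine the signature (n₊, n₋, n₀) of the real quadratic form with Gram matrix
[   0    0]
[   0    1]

step 0: pivot 1 → sign +
step 1: row/col 1 already zero → sign 0
signature = (1, 0, 1)

Answer: (1, 0, 1)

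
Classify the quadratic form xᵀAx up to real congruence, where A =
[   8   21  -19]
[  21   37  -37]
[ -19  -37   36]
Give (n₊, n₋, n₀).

Answer: (2, 1, 0)

Derivation:
step 0: pivot 8 → sign +
step 1: pivot -145/8 → sign −
step 2: pivot 3/145 → sign +
signature = (2, 1, 0)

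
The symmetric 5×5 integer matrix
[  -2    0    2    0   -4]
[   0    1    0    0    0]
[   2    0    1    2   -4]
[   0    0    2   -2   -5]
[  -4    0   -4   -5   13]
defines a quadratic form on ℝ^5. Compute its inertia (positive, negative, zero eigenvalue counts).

step 0: pivot -2 → sign −
step 1: pivot 1 → sign +
step 2: pivot 3 → sign +
step 3: pivot -10/3 → sign −
step 4: pivot -3/10 → sign −
signature = (2, 3, 0)

Answer: (2, 3, 0)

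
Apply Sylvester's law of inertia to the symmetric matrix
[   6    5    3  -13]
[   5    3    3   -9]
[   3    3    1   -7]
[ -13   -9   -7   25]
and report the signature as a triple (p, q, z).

step 0: pivot 6 → sign +
step 1: pivot -7/6 → sign −
step 2: pivot -2/7 → sign −
step 3: row/col 3 already zero → sign 0
signature = (1, 2, 1)

Answer: (1, 2, 1)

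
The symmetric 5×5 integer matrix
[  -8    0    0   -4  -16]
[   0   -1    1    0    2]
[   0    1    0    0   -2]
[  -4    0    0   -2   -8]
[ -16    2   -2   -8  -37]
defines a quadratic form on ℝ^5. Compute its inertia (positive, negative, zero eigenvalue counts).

step 0: pivot -8 → sign −
step 1: pivot -1 → sign −
step 2: pivot 1 → sign +
step 3: pivot -1 → sign −
step 4: row/col 4 already zero → sign 0
signature = (1, 3, 1)

Answer: (1, 3, 1)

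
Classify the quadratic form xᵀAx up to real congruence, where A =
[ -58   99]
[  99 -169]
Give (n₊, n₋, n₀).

Answer: (0, 2, 0)

Derivation:
step 0: pivot -58 → sign −
step 1: pivot -1/58 → sign −
signature = (0, 2, 0)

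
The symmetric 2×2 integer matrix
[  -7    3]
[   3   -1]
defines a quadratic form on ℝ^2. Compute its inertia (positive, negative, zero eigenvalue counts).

Answer: (1, 1, 0)

Derivation:
step 0: pivot -7 → sign −
step 1: pivot 2/7 → sign +
signature = (1, 1, 0)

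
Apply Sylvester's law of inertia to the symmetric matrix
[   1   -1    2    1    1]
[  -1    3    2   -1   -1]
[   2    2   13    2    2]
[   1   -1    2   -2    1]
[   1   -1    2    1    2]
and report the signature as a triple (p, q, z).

step 0: pivot 1 → sign +
step 1: pivot 2 → sign +
step 2: pivot 1 → sign +
step 3: pivot -3 → sign −
step 4: pivot 1 → sign +
signature = (4, 1, 0)

Answer: (4, 1, 0)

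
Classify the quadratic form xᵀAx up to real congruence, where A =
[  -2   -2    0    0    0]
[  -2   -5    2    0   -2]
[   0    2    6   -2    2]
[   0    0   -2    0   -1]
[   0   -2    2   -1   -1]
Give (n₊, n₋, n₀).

step 0: pivot -2 → sign −
step 1: pivot -3 → sign −
step 2: pivot 22/3 → sign +
step 3: pivot -6/11 → sign −
step 4: pivot 3/2 → sign +
signature = (2, 3, 0)

Answer: (2, 3, 0)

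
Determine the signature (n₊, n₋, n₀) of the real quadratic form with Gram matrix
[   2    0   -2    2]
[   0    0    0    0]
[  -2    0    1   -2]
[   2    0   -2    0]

step 0: pivot 2 → sign +
step 1: pivot -1 → sign −
step 2: pivot -2 → sign −
step 3: row/col 3 already zero → sign 0
signature = (1, 2, 1)

Answer: (1, 2, 1)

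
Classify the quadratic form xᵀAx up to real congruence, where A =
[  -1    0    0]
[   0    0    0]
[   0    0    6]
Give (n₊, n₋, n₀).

Answer: (1, 1, 1)

Derivation:
step 0: pivot -1 → sign −
step 1: pivot 6 → sign +
step 2: row/col 2 already zero → sign 0
signature = (1, 1, 1)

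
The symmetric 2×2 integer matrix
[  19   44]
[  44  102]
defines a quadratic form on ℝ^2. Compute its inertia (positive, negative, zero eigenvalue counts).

step 0: pivot 19 → sign +
step 1: pivot 2/19 → sign +
signature = (2, 0, 0)

Answer: (2, 0, 0)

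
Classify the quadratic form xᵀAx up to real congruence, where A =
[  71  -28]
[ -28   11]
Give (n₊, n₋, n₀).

step 0: pivot 71 → sign +
step 1: pivot -3/71 → sign −
signature = (1, 1, 0)

Answer: (1, 1, 0)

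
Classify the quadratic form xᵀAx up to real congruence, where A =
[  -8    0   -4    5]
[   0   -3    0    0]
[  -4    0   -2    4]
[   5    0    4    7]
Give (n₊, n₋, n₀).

step 0: pivot -8 → sign −
step 1: pivot -3 → sign −
step 2: pivot 81/8 → sign +
step 3: pivot -2/9 → sign −
signature = (1, 3, 0)

Answer: (1, 3, 0)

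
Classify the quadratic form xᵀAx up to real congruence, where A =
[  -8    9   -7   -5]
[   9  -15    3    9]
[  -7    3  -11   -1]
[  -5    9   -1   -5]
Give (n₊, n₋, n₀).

step 0: pivot -8 → sign −
step 1: pivot -39/8 → sign −
step 2: pivot 6/13 → sign +
step 3: row/col 3 already zero → sign 0
signature = (1, 2, 1)

Answer: (1, 2, 1)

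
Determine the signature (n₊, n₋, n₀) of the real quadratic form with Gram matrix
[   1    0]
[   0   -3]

Answer: (1, 1, 0)

Derivation:
step 0: pivot 1 → sign +
step 1: pivot -3 → sign −
signature = (1, 1, 0)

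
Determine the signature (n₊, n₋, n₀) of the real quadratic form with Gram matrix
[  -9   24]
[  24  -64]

Answer: (0, 1, 1)

Derivation:
step 0: pivot -9 → sign −
step 1: row/col 1 already zero → sign 0
signature = (0, 1, 1)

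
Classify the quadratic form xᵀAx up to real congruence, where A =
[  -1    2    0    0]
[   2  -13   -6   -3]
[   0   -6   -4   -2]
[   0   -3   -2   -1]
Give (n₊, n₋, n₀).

step 0: pivot -1 → sign −
step 1: pivot -9 → sign −
step 2: row/col 2 already zero → sign 0
step 3: row/col 3 already zero → sign 0
signature = (0, 2, 2)

Answer: (0, 2, 2)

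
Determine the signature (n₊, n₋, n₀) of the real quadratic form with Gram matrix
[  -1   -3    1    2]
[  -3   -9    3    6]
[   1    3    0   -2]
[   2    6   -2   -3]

Answer: (2, 1, 1)

Derivation:
step 0: pivot -1 → sign −
step 1: pivot 1 → sign +
step 2: pivot 1 → sign +
step 3: row/col 3 already zero → sign 0
signature = (2, 1, 1)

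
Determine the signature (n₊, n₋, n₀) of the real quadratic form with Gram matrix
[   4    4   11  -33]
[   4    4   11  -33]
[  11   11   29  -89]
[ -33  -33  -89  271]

Answer: (2, 1, 1)

Derivation:
step 0: pivot 4 → sign +
step 1: pivot -5/4 → sign −
step 2: pivot 6/5 → sign +
step 3: row/col 3 already zero → sign 0
signature = (2, 1, 1)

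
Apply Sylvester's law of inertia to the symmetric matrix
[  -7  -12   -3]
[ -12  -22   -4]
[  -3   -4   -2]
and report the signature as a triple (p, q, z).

Answer: (1, 2, 0)

Derivation:
step 0: pivot -7 → sign −
step 1: pivot -10/7 → sign −
step 2: pivot 1/5 → sign +
signature = (1, 2, 0)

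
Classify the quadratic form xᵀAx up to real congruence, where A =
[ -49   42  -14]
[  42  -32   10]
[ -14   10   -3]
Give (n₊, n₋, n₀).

step 0: pivot -49 → sign −
step 1: pivot 4 → sign +
step 2: row/col 2 already zero → sign 0
signature = (1, 1, 1)

Answer: (1, 1, 1)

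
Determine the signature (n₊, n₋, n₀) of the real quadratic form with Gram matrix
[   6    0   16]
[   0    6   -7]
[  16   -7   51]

Answer: (3, 0, 0)

Derivation:
step 0: pivot 6 → sign +
step 1: pivot 6 → sign +
step 2: pivot 1/6 → sign +
signature = (3, 0, 0)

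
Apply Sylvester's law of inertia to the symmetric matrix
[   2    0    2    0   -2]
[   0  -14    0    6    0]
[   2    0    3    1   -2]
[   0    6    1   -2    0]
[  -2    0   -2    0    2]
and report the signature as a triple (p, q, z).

Answer: (2, 2, 1)

Derivation:
step 0: pivot 2 → sign +
step 1: pivot -14 → sign −
step 2: pivot 1 → sign +
step 3: pivot -3/7 → sign −
step 4: row/col 4 already zero → sign 0
signature = (2, 2, 1)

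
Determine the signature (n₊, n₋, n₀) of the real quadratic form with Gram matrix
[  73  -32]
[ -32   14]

Answer: (1, 1, 0)

Derivation:
step 0: pivot 73 → sign +
step 1: pivot -2/73 → sign −
signature = (1, 1, 0)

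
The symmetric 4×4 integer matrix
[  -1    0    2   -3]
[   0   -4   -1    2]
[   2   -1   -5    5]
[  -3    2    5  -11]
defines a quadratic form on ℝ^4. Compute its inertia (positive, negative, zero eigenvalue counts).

Answer: (1, 3, 0)

Derivation:
step 0: pivot -1 → sign −
step 1: pivot -4 → sign −
step 2: pivot -3/4 → sign −
step 3: pivot 2 → sign +
signature = (1, 3, 0)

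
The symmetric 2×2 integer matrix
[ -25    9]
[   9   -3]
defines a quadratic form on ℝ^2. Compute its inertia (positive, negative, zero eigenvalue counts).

step 0: pivot -25 → sign −
step 1: pivot 6/25 → sign +
signature = (1, 1, 0)

Answer: (1, 1, 0)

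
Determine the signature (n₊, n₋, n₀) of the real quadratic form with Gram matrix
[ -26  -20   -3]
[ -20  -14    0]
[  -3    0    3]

Answer: (1, 2, 0)

Derivation:
step 0: pivot -26 → sign −
step 1: pivot 18/13 → sign +
step 2: pivot -1/2 → sign −
signature = (1, 2, 0)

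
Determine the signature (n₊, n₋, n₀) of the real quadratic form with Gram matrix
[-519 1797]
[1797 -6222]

step 0: pivot -519 → sign −
step 1: pivot -3/173 → sign −
signature = (0, 2, 0)

Answer: (0, 2, 0)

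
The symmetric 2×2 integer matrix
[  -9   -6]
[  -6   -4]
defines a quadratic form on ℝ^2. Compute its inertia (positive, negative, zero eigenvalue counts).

step 0: pivot -9 → sign −
step 1: row/col 1 already zero → sign 0
signature = (0, 1, 1)

Answer: (0, 1, 1)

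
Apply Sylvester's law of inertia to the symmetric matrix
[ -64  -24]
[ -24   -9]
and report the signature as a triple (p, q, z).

Answer: (0, 1, 1)

Derivation:
step 0: pivot -64 → sign −
step 1: row/col 1 already zero → sign 0
signature = (0, 1, 1)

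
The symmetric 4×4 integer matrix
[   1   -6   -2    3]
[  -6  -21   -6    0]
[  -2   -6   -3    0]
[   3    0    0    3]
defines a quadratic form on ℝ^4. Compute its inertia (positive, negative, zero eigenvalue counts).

step 0: pivot 1 → sign +
step 1: pivot -57 → sign −
step 2: pivot -25/19 → sign −
step 3: pivot -6/25 → sign −
signature = (1, 3, 0)

Answer: (1, 3, 0)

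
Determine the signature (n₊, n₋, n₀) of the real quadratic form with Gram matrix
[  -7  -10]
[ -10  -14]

step 0: pivot -7 → sign −
step 1: pivot 2/7 → sign +
signature = (1, 1, 0)

Answer: (1, 1, 0)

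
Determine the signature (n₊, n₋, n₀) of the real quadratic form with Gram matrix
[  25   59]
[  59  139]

Answer: (1, 1, 0)

Derivation:
step 0: pivot 25 → sign +
step 1: pivot -6/25 → sign −
signature = (1, 1, 0)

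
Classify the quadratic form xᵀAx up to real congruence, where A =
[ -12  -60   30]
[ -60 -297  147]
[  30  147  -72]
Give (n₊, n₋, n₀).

Answer: (1, 1, 1)

Derivation:
step 0: pivot -12 → sign −
step 1: pivot 3 → sign +
step 2: row/col 2 already zero → sign 0
signature = (1, 1, 1)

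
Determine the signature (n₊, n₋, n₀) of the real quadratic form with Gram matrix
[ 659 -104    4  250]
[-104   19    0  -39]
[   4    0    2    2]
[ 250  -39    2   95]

Answer: (4, 0, 0)

Derivation:
step 0: pivot 659 → sign +
step 1: pivot 1705/659 → sign +
step 2: pivot 3106/1705 → sign +
step 3: pivot 6/1553 → sign +
signature = (4, 0, 0)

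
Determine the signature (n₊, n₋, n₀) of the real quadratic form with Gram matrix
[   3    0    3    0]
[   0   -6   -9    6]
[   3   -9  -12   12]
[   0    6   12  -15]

step 0: pivot 3 → sign +
step 1: pivot -6 → sign −
step 2: pivot -3/2 → sign −
step 3: pivot -3 → sign −
signature = (1, 3, 0)

Answer: (1, 3, 0)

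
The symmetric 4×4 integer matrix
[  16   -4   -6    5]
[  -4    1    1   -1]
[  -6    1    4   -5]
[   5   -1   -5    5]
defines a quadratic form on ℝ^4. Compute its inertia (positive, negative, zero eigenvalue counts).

step 0: pivot 16 → sign +
step 1: pivot 7/4 → sign +
step 2: pivot -1/7 → sign −
step 3: pivot 3/4 → sign +
signature = (3, 1, 0)

Answer: (3, 1, 0)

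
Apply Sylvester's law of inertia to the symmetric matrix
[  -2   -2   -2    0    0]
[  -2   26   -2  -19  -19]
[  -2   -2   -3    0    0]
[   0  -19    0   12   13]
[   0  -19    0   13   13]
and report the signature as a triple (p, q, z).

step 0: pivot -2 → sign −
step 1: pivot 28 → sign +
step 2: pivot -1 → sign −
step 3: pivot -25/28 → sign −
step 4: pivot 3/25 → sign +
signature = (2, 3, 0)

Answer: (2, 3, 0)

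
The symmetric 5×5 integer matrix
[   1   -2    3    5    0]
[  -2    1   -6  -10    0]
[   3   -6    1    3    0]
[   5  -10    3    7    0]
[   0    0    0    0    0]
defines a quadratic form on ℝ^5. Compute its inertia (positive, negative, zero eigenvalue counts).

Answer: (1, 2, 2)

Derivation:
step 0: pivot 1 → sign +
step 1: pivot -3 → sign −
step 2: pivot -8 → sign −
step 3: row/col 3 already zero → sign 0
step 4: row/col 4 already zero → sign 0
signature = (1, 2, 2)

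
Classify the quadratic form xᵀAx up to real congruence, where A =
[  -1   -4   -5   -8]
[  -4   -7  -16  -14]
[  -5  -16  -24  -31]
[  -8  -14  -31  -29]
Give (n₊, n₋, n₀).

step 0: pivot -1 → sign −
step 1: pivot 9 → sign +
step 2: pivot -7/9 → sign −
step 3: pivot 2/7 → sign +
signature = (2, 2, 0)

Answer: (2, 2, 0)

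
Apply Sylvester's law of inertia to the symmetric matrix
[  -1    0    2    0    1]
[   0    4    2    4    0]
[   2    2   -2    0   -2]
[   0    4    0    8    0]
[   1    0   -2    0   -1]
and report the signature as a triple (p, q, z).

step 0: pivot -1 → sign −
step 1: pivot 4 → sign +
step 2: pivot 1 → sign +
step 3: row/col 3 already zero → sign 0
step 4: row/col 4 already zero → sign 0
signature = (2, 1, 2)

Answer: (2, 1, 2)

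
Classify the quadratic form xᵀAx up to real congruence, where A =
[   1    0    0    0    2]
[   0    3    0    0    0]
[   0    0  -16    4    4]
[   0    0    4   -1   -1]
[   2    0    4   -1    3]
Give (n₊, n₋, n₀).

Answer: (2, 1, 2)

Derivation:
step 0: pivot 1 → sign +
step 1: pivot 3 → sign +
step 2: pivot -16 → sign −
step 3: row/col 3 already zero → sign 0
step 4: row/col 4 already zero → sign 0
signature = (2, 1, 2)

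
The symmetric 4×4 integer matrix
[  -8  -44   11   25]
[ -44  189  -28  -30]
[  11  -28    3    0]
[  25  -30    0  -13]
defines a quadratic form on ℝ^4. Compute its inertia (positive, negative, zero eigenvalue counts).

Answer: (2, 2, 0)

Derivation:
step 0: pivot -8 → sign −
step 1: pivot 431 → sign +
step 2: pivot -163/3448 → sign −
step 3: pivot 6/163 → sign +
signature = (2, 2, 0)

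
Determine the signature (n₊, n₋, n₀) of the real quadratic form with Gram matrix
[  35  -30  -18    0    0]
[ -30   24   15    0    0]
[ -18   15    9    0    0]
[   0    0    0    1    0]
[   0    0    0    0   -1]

step 0: pivot 35 → sign +
step 1: pivot -12/7 → sign −
step 2: pivot -3/20 → sign −
step 3: pivot 1 → sign +
step 4: pivot -1 → sign −
signature = (2, 3, 0)

Answer: (2, 3, 0)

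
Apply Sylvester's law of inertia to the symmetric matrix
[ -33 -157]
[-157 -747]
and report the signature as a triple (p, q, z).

step 0: pivot -33 → sign −
step 1: pivot -2/33 → sign −
signature = (0, 2, 0)

Answer: (0, 2, 0)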